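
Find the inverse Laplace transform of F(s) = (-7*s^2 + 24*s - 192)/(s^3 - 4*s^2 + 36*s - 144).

-4*exp(4*t) + 2*sin(6*t) - 3*cos(6*t)

Factor the denominator: s^3 - 4*s^2 + 36*s - 144 = (s - 4)*(s^2 + 36).
Partial fraction decomposition gives [-4/(s - 4)] + [-3*s/(s^2 + 36)] + [12/(s^2 + 36)].
Invert each term: -4/(s - 4) ↔ -4e^(4t); -3·s/(s^2 + 36) ↔ -3cos(6t); 2·6/(s^2 + 36) ↔ 2sin(6t).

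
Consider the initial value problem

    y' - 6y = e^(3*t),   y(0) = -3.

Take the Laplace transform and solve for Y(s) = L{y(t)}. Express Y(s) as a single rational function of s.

Take the Laplace transform of both sides.
With L{y'} = sY - y(0) = sY - (-3): the LHS transforms to (s - 6)Y - (-3).
The right side is L{e^(3*t)} = 1/(s - 3).
So (s - 6)Y = 1/(s - 3) + (-3).
Solve for Y(s) and write it as one ratio of polynomials.

Y(s) = (-3*s + 10)/(s^2 - 9*s + 18)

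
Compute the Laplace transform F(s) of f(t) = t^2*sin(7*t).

F(s) = 14*(3*s^2 - 49)/(s^2 + 49)^3

L{sin(7t)} = 7/(s^2 + 49).
Then apply L{t^2·g(t)} = (-1)^2 d^2/ds^2[G(s)] with G(s) = 7/(s^2 + 49):
differentiating 2 times and applying the sign gives 14*(3*s^2 - 49)/(s^2 + 49)^3.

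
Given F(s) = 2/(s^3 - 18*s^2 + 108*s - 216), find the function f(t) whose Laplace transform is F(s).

f(t) = t^2*exp(6*t)

Rewrite the denominator: s^3 - 18*s^2 + 108*s - 216 = (s - 6)^3.
The form in (s - 6) signals a first-shifting-theorem factor e^(6t).
Since L{t^2} = 2!/s^3 = 2/s^3, the inverse is t^2*e^(6*t).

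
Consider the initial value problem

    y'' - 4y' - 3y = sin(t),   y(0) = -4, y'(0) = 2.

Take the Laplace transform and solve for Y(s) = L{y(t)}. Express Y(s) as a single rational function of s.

Y(s) = (-4*s^3 + 18*s^2 - 4*s + 19)/(s^4 - 4*s^3 - 2*s^2 - 4*s - 3)

Laplace-transform each side.
Using L{y''} = s^2 Y - s·y(0) - y'(0) and L{y'} = sY - y(0), with y(0) = -4, y'(0) = 2, the left side becomes (s^2 - 4*s - 3)Y - (-4*s + 18).
The right side is L{sin(t)} = 1/(s^2 + 1).
So (s^2 - 4*s - 3)Y = 1/(s^2 + 1) + (-4*s + 18).
Solve for Y(s) and write it as one ratio of polynomials.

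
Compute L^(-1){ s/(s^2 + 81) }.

Since L{cos(9t)} = s/(s^2 + 81), the inverse is cos(9*t).

cos(9*t)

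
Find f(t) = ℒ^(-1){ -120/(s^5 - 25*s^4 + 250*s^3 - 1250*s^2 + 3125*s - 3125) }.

f(t) = -5*t^4*exp(5*t)

Rewrite the denominator: s^5 - 25*s^4 + 250*s^3 - 1250*s^2 + 3125*s - 3125 = (s - 5)^5.
The form in (s - 5) signals a first-shifting-theorem factor e^(5t).
Since L{t^4} = 4!/s^5 = 24/s^5, the inverse is t^4*e^(5*t), scaled by -5.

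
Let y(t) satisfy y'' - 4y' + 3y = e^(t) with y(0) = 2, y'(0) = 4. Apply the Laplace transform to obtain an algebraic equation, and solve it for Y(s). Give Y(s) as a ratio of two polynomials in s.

Y(s) = (2*s^2 - 6*s + 5)/(s^3 - 5*s^2 + 7*s - 3)

Take the Laplace transform of both sides.
The derivative rules (L{y''} = s^2 Y - s·y(0) - y'(0) and L{y'} = sY - y(0), with y(0) = 2, y'(0) = 4) turn the left side into (s^2 - 4*s + 3)Y - (2*s - 4).
The right side is L{e^(t)} = 1/(s - 1).
So (s^2 - 4*s + 3)Y = 1/(s - 1) + (2*s - 4).
Isolate Y and clear denominators.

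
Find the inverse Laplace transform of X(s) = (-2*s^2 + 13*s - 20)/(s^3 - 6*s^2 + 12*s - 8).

Factor the denominator: s^3 - 6*s^2 + 12*s - 8 = (s - 2)^3.
Partial fraction decomposition gives [-2/(s - 2)] + [5/(s - 2)^2] + [-2/(s - 2)^3].
Invert each term: -2/(s - 2) ↔ -2e^(2t); 5/(s - 2)^2 ↔ 5t·e^(2t); -2/(s - 2)^3 ↔ (-1)t^2·e^(2t).

-t^2*exp(2*t) + 5*t*exp(2*t) - 2*exp(2*t)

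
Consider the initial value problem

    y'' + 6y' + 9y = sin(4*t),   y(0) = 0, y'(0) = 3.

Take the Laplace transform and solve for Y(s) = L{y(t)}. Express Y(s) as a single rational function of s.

Apply the Laplace transform to the equation.
Using L{y''} = s^2 Y - s·y(0) - y'(0) and L{y'} = sY - y(0), with y(0) = 0, y'(0) = 3, the left side becomes (s^2 + 6*s + 9)Y - (3).
The right side is L{sin(4*t)} = 4/(s^2 + 16).
So (s^2 + 6*s + 9)Y = 4/(s^2 + 16) + (3).
Divide through and combine into a single rational function.

Y(s) = (3*s^2 + 52)/(s^4 + 6*s^3 + 25*s^2 + 96*s + 144)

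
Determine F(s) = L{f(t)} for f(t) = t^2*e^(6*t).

L{e^(6t)} = 1/(s - 6).
Then apply L{t^2·g(t)} = (-1)^2 d^2/ds^2[G(s)] with G(s) = 1/(s - 6):
differentiating 2 times and applying the sign gives 2/(s - 6)^3.

F(s) = 2/(s - 6)^3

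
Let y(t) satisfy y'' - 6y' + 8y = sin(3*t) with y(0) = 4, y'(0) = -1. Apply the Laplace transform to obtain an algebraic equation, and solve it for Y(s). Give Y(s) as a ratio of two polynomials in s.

Laplace-transform each side.
Using L{y''} = s^2 Y - s·y(0) - y'(0) and L{y'} = sY - y(0), with y(0) = 4, y'(0) = -1, the left side becomes (s^2 - 6*s + 8)Y - (4*s - 25).
The right side is L{sin(3*t)} = 3/(s^2 + 9).
So (s^2 - 6*s + 8)Y = 3/(s^2 + 9) + (4*s - 25).
Solve for Y(s) and write it as one ratio of polynomials.

Y(s) = (4*s^3 - 25*s^2 + 36*s - 222)/(s^4 - 6*s^3 + 17*s^2 - 54*s + 72)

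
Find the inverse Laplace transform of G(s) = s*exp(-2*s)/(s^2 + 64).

Heaviside(t - 2)*(cos(8*t - 16))

The factor e^(-2s) signals a time shift by c = 2 (second shifting theorem).
L{cos(8t)} = s/(s^2 + 64), so L^-1{s/(s^2 + 64)} = cos(8*t).
Hence the inverse is u(t - 2) times that function evaluated at t - 2.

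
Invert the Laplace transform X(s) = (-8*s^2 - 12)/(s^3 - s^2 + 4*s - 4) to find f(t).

f(t) = -4*exp(t) - 2*sin(2*t) - 4*cos(2*t)

Factor the denominator: s^3 - s^2 + 4*s - 4 = (s - 1)*(s^2 + 4).
Partial fraction decomposition gives [-4/(s - 1)] + [-4*s/(s^2 + 4)] + [-4/(s^2 + 4)].
Invert each term: -4/(s - 1) ↔ -4e^(t); -4·s/(s^2 + 4) ↔ -4cos(2t); -2·2/(s^2 + 4) ↔ -2sin(2t).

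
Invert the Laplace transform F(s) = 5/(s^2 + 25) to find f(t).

f(t) = sin(5*t)

Since L{sin(5t)} = 5/(s^2 + 25), the inverse is sin(5*t).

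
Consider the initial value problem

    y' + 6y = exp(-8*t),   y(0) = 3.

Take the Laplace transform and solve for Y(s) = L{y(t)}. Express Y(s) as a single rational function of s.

Y(s) = (3*s + 25)/(s^2 + 14*s + 48)

Transform both sides with L{·}.
With L{y'} = sY - y(0) = sY - 3: the LHS transforms to (s + 6)Y - (3).
The right side is L{exp(-8*t)} = 1/(s + 8).
So (s + 6)Y = 1/(s + 8) + (3).
Isolate Y and clear denominators.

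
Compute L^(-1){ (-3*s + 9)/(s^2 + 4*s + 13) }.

5*exp(-2*t)*sin(3*t) - 3*exp(-2*t)*cos(3*t)

Complete the square in the denominator: s^2 + 4*s + 13 = (s + 2)^2 + 3^2.
Split the numerator to match: -3*s + 9 = -3·(s + 2) + 5·3.
Invert each term: -3·(s + 2)/((s + 2)^2 + 9) ↔ -3e^(-2t)cos(3t); 5·3/((s + 2)^2 + 9) ↔ 5e^(-2t)sin(3t).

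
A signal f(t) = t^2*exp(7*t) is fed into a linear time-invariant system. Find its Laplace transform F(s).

L{e^(7t)} = 1/(s - 7).
Then apply L{t^2·g(t)} = (-1)^2 d^2/ds^2[G(s)] with G(s) = 1/(s - 7):
differentiating 2 times and applying the sign gives 2/(s - 7)^3.

F(s) = 2/(s - 7)^3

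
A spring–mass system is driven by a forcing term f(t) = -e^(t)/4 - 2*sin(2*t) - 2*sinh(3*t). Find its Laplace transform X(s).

X(s) = -4/(s^2 + 4) - 6/(s^2 - 9) - 1/(4*(s - 1))

Apply the Laplace transform termwise.
(-2)·[L{sinh(3t)} = 3/(s^2 - 9)]; (-1/4)·[L{e^(t)} = 1/(s - 1)]; (-2)·[L{sin(2t)} = 2/(s^2 + 4)].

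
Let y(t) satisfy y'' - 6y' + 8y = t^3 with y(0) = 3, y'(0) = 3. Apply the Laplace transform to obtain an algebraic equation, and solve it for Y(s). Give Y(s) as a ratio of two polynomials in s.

Take the Laplace transform of both sides.
Using L{y''} = s^2 Y - s·y(0) - y'(0) and L{y'} = sY - y(0), with y(0) = 3, y'(0) = 3, the left side becomes (s^2 - 6*s + 8)Y - (3*s - 15).
The right side is L{t^3} = 6/s^4.
So (s^2 - 6*s + 8)Y = 6/s^4 + (3*s - 15).
Divide through and combine into a single rational function.

Y(s) = (3*s^5 - 15*s^4 + 6)/(s^6 - 6*s^5 + 8*s^4)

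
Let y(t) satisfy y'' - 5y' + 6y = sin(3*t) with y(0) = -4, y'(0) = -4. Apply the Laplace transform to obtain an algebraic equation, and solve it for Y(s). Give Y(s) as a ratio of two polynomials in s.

Y(s) = (-4*s^3 + 16*s^2 - 36*s + 147)/(s^4 - 5*s^3 + 15*s^2 - 45*s + 54)

Take the Laplace transform of both sides.
With L{y''} = s^2 Y - s·y(0) - y'(0) and L{y'} = sY - y(0), with y(0) = -4, y'(0) = -4: the LHS transforms to (s^2 - 5*s + 6)Y - (-4*s + 16).
The right side is L{sin(3*t)} = 3/(s^2 + 9).
So (s^2 - 5*s + 6)Y = 3/(s^2 + 9) + (-4*s + 16).
Divide through and combine into a single rational function.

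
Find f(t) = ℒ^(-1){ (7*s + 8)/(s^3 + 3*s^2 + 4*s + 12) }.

f(t) = 2*sin(2*t) + cos(2*t) - exp(-3*t)

Factor the denominator: s^3 + 3*s^2 + 4*s + 12 = (s + 3)*(s^2 + 4).
Partial fraction decomposition gives [-1/(s + 3)] + [s/(s^2 + 4)] + [4/(s^2 + 4)].
Invert each term: -1/(s + 3) ↔ -e^(-3t); 1·s/(s^2 + 4) ↔ cos(2t); 2·2/(s^2 + 4) ↔ 2sin(2t).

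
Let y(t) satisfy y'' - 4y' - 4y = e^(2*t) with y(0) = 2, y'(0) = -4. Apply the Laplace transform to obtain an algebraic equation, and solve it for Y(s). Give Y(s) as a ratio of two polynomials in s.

Transform both sides with L{·}.
Using L{y''} = s^2 Y - s·y(0) - y'(0) and L{y'} = sY - y(0), with y(0) = 2, y'(0) = -4, the left side becomes (s^2 - 4*s - 4)Y - (2*s - 12).
The right side is L{e^(2*t)} = 1/(s - 2).
So (s^2 - 4*s - 4)Y = 1/(s - 2) + (2*s - 12).
Isolate Y and clear denominators.

Y(s) = (2*s^2 - 16*s + 25)/(s^3 - 6*s^2 + 4*s + 8)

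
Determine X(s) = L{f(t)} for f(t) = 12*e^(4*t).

L{12} = 12/s.
By the first shifting theorem, multiplying by e^(4t) replaces s with s - 4.

X(s) = 12/(s - 4)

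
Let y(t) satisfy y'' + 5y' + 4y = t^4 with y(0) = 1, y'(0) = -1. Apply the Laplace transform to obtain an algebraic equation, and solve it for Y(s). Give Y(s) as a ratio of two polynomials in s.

Transform both sides with L{·}.
With L{y''} = s^2 Y - s·y(0) - y'(0) and L{y'} = sY - y(0), with y(0) = 1, y'(0) = -1: the LHS transforms to (s^2 + 5*s + 4)Y - (s + 4).
The right side is L{t^4} = 24/s^5.
So (s^2 + 5*s + 4)Y = 24/s^5 + (s + 4).
Solve for Y(s) and write it as one ratio of polynomials.

Y(s) = (s^6 + 4*s^5 + 24)/(s^7 + 5*s^6 + 4*s^5)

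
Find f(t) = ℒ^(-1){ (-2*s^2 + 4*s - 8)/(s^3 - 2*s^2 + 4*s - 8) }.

Factor the denominator: s^3 - 2*s^2 + 4*s - 8 = (s - 2)*(s^2 + 4).
Partial fraction decomposition gives [-1/(s - 2)] + [-s/(s^2 + 4)] + [2/(s^2 + 4)].
Invert each term: -1/(s - 2) ↔ -e^(2t); -1·s/(s^2 + 4) ↔ -cos(2t); 1·2/(s^2 + 4) ↔ sin(2t).

f(t) = -exp(2*t) + sin(2*t) - cos(2*t)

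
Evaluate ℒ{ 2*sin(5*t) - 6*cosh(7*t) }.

The transform is linear, so treat each term independently.
(2)·[L{sin(5t)} = 5/(s^2 + 25)]; (-6)·[L{cosh(7t)} = s/(s^2 - 49)].

-6*s/(s^2 - 49) + 10/(s^2 + 25)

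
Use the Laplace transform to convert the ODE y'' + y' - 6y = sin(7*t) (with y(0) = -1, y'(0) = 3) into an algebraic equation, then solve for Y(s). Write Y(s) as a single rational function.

Y(s) = (-s^3 + 2*s^2 - 49*s + 105)/(s^4 + s^3 + 43*s^2 + 49*s - 294)

Laplace-transform each side.
With L{y''} = s^2 Y - s·y(0) - y'(0) and L{y'} = sY - y(0), with y(0) = -1, y'(0) = 3: the LHS transforms to (s^2 + s - 6)Y - (-s + 2).
The right side is L{sin(7*t)} = 7/(s^2 + 49).
So (s^2 + s - 6)Y = 7/(s^2 + 49) + (-s + 2).
Isolate Y and clear denominators.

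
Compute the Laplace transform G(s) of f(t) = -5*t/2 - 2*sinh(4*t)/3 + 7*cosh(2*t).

Apply the Laplace transform termwise.
(-2/3)·[L{sinh(4t)} = 4/(s^2 - 16)]; (7)·[L{cosh(2t)} = s/(s^2 - 4)]; (-5/2)·[L{t} = 1!/s^2 = 1/s^2].

G(s) = 7*s/(s^2 - 4) - 8/(3*(s^2 - 16)) - 5/(2*s^2)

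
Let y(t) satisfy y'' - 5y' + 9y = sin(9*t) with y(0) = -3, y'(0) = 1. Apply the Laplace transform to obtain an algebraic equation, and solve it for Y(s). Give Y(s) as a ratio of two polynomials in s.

Apply the Laplace transform to the equation.
The derivative rules (L{y''} = s^2 Y - s·y(0) - y'(0) and L{y'} = sY - y(0), with y(0) = -3, y'(0) = 1) turn the left side into (s^2 - 5*s + 9)Y - (-3*s + 16).
The right side is L{sin(9*t)} = 9/(s^2 + 81).
So (s^2 - 5*s + 9)Y = 9/(s^2 + 81) + (-3*s + 16).
Solve for Y(s) and write it as one ratio of polynomials.

Y(s) = (-3*s^3 + 16*s^2 - 243*s + 1305)/(s^4 - 5*s^3 + 90*s^2 - 405*s + 729)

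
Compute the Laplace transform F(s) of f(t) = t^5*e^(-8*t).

F(s) = 120/(s + 8)^6

L{t^5} = 5!/s^6 = 120/s^6.
By the first shifting theorem, multiplying by e^(-8t) replaces s with s + 8.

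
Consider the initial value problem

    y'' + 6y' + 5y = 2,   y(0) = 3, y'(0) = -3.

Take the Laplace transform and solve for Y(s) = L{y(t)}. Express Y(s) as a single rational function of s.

Transform both sides with L{·}.
The derivative rules (L{y''} = s^2 Y - s·y(0) - y'(0) and L{y'} = sY - y(0), with y(0) = 3, y'(0) = -3) turn the left side into (s^2 + 6*s + 5)Y - (3*s + 15).
The right side is L{2} = 2/s.
So (s^2 + 6*s + 5)Y = 2/s + (3*s + 15).
Divide through and combine into a single rational function.

Y(s) = (3*s^2 + 15*s + 2)/(s^3 + 6*s^2 + 5*s)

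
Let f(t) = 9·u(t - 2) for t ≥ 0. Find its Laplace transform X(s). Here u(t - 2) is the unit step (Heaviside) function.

X(s) = 9*exp(-2*s)/s

By the second shifting theorem, L{u(t - c)·g(t - c)} = e^(-cs)·G(s) with c = 2 and G(s) = L{g(t)}.
L{9} = 9/s.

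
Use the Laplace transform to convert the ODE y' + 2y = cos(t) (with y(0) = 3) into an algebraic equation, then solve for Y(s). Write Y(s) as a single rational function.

Y(s) = (3*s^2 + s + 3)/(s^3 + 2*s^2 + s + 2)

Transform both sides with L{·}.
With L{y'} = sY - y(0) = sY - 3: the LHS transforms to (s + 2)Y - (3).
The right side is L{cos(t)} = s/(s^2 + 1).
So (s + 2)Y = s/(s^2 + 1) + (3).
Solve for Y(s) and write it as one ratio of polynomials.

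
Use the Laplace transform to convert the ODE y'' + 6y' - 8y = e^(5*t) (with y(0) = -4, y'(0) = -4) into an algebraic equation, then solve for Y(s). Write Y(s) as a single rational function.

Y(s) = (-4*s^2 - 8*s + 141)/(s^3 + s^2 - 38*s + 40)

Laplace-transform each side.
Using L{y''} = s^2 Y - s·y(0) - y'(0) and L{y'} = sY - y(0), with y(0) = -4, y'(0) = -4, the left side becomes (s^2 + 6*s - 8)Y - (-4*s - 28).
The right side is L{e^(5*t)} = 1/(s - 5).
So (s^2 + 6*s - 8)Y = 1/(s - 5) + (-4*s - 28).
Isolate Y and clear denominators.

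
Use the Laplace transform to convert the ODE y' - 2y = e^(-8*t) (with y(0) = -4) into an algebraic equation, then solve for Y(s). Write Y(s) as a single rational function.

Y(s) = (-4*s - 31)/(s^2 + 6*s - 16)

Laplace-transform each side.
Using L{y'} = sY - y(0) = sY - (-4), the left side becomes (s - 2)Y - (-4).
The right side is L{e^(-8*t)} = 1/(s + 8).
So (s - 2)Y = 1/(s + 8) + (-4).
Divide through and combine into a single rational function.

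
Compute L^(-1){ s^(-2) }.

t

Since L{t} = 1!/s^2 = 1/s^2, the inverse is t.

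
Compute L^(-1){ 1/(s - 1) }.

Since L{e^(t)} = 1/(s - 1), the inverse is e^(t).

exp(t)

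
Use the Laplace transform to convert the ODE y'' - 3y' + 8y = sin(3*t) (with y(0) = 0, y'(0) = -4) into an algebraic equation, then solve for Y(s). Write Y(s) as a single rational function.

Y(s) = (-4*s^2 - 33)/(s^4 - 3*s^3 + 17*s^2 - 27*s + 72)

Take the Laplace transform of both sides.
The derivative rules (L{y''} = s^2 Y - s·y(0) - y'(0) and L{y'} = sY - y(0), with y(0) = 0, y'(0) = -4) turn the left side into (s^2 - 3*s + 8)Y - (-4).
The right side is L{sin(3*t)} = 3/(s^2 + 9).
So (s^2 - 3*s + 8)Y = 3/(s^2 + 9) + (-4).
Divide through and combine into a single rational function.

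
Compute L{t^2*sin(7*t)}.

14*(3*s^2 - 49)/(s^2 + 49)^3

L{sin(7t)} = 7/(s^2 + 49).
Then apply L{t^2·g(t)} = (-1)^2 d^2/ds^2[G(s)] with G(s) = 7/(s^2 + 49):
differentiating 2 times and applying the sign gives 14*(3*s^2 - 49)/(s^2 + 49)^3.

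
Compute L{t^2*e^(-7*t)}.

L{e^(-7t)} = 1/(s + 7).
Then apply L{t^2·g(t)} = (-1)^2 d^2/ds^2[H(s)] with H(s) = 1/(s + 7):
differentiating 2 times and applying the sign gives 2/(s + 7)^3.

2/(s + 7)^3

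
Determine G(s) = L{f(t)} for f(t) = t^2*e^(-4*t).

G(s) = 2/(s + 4)^3

L{e^(-4t)} = 1/(s + 4).
Then apply L{t^2·g(t)} = (-1)^2 d^2/ds^2[H(s)] with H(s) = 1/(s + 4):
differentiating 2 times and applying the sign gives 2/(s + 4)^3.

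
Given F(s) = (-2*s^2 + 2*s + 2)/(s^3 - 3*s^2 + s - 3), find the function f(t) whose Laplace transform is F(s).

Factor the denominator: s^3 - 3*s^2 + s - 3 = (s - 3)*(s^2 + 1).
Partial fraction decomposition gives [-1/(s - 3)] + [-s/(s^2 + 1)] + [-1/(s^2 + 1)].
Invert each term: -1/(s - 3) ↔ -e^(3t); -1·s/(s^2 + 1) ↔ -cos(t); -1·1/(s^2 + 1) ↔ -sin(t).

f(t) = -exp(3*t) - sin(t) - cos(t)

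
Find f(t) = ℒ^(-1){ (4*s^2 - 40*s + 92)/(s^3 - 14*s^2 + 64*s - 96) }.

f(t) = 2*t*exp(4*t) - exp(6*t) + 5*exp(4*t)

Factor the denominator: s^3 - 14*s^2 + 64*s - 96 = (s - 6)*(s - 4)^2.
Partial fraction decomposition gives [5/(s - 4)] + [2/(s - 4)^2] + [-1/(s - 6)].
Invert each term: 5/(s - 4) ↔ 5e^(4t); 2/(s - 4)^2 ↔ 2t·e^(4t); -1/(s - 6) ↔ -e^(6t).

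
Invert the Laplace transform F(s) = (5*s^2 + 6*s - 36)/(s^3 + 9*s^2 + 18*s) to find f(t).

f(t) = -2 + exp(-3*t) + 6*exp(-6*t)

Factor the denominator: s^3 + 9*s^2 + 18*s = s*(s + 3)*(s + 6).
Partial fraction decomposition gives [6/(s + 6)] + [1/(s + 3)] + [-2/s].
Invert each term: 6/(s + 6) ↔ 6e^(-6t); 1/(s + 3) ↔ e^(-3t); -2/(s - 0) ↔ -2e^(0t).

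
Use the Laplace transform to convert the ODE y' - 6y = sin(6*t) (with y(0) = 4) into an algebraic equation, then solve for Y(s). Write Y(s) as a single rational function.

Apply the Laplace transform to the equation.
With L{y'} = sY - y(0) = sY - 4: the LHS transforms to (s - 6)Y - (4).
The right side is L{sin(6*t)} = 6/(s^2 + 36).
So (s - 6)Y = 6/(s^2 + 36) + (4).
Solve for Y(s) and write it as one ratio of polynomials.

Y(s) = (4*s^2 + 150)/(s^3 - 6*s^2 + 36*s - 216)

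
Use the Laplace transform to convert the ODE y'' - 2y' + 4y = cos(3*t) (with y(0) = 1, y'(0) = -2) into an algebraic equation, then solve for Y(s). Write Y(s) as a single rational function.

Laplace-transform each side.
Using L{y''} = s^2 Y - s·y(0) - y'(0) and L{y'} = sY - y(0), with y(0) = 1, y'(0) = -2, the left side becomes (s^2 - 2*s + 4)Y - (s - 4).
The right side is L{cos(3*t)} = s/(s^2 + 9).
So (s^2 - 2*s + 4)Y = s/(s^2 + 9) + (s - 4).
Solve for Y(s) and write it as one ratio of polynomials.

Y(s) = (s^3 - 4*s^2 + 10*s - 36)/(s^4 - 2*s^3 + 13*s^2 - 18*s + 36)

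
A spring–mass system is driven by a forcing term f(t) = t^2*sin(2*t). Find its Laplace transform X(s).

X(s) = 4*(3*s^2 - 4)/(s^2 + 4)^3

L{sin(2t)} = 2/(s^2 + 4).
Then apply L{t^2·g(t)} = (-1)^2 d^2/ds^2[G(s)] with G(s) = 2/(s^2 + 4):
differentiating 2 times and applying the sign gives 4*(3*s^2 - 4)/(s^2 + 4)^3.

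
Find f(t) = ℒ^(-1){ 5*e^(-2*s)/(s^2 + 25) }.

f(t) = Heaviside(t - 2)*(sin(5*t - 10))

The factor e^(-2s) signals a time shift by c = 2 (second shifting theorem).
L{sin(5t)} = 5/(s^2 + 25), so L^-1{5/(s^2 + 25)} = sin(5*t).
Hence the inverse is u(t - 2) times that function evaluated at t - 2.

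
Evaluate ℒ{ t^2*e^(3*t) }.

L{e^(3t)} = 1/(s - 3).
Then apply L{t^2·g(t)} = (-1)^2 d^2/ds^2[G(s)] with G(s) = 1/(s - 3):
differentiating 2 times and applying the sign gives 2/(s - 3)^3.

2/(s - 3)^3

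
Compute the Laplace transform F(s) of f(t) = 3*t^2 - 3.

The transform is linear, so treat each term independently.
L{-3} = -3/s; (3)·[L{t^2} = 2!/s^3 = 2/s^3].

F(s) = -3/s + 6/s^3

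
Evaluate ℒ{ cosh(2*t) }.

s/(s^2 - 4)

L{cosh(2t)} = s/(s^2 - 4).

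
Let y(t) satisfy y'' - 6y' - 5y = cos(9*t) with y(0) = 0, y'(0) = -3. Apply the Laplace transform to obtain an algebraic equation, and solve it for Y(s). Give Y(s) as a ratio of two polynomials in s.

Take the Laplace transform of both sides.
The derivative rules (L{y''} = s^2 Y - s·y(0) - y'(0) and L{y'} = sY - y(0), with y(0) = 0, y'(0) = -3) turn the left side into (s^2 - 6*s - 5)Y - (-3).
The right side is L{cos(9*t)} = s/(s^2 + 81).
So (s^2 - 6*s - 5)Y = s/(s^2 + 81) + (-3).
Divide through and combine into a single rational function.

Y(s) = (-3*s^2 + s - 243)/(s^4 - 6*s^3 + 76*s^2 - 486*s - 405)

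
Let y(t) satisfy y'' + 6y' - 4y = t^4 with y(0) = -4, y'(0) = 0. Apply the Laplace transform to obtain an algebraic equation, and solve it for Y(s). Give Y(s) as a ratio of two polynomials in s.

Take the Laplace transform of both sides.
With L{y''} = s^2 Y - s·y(0) - y'(0) and L{y'} = sY - y(0), with y(0) = -4, y'(0) = 0: the LHS transforms to (s^2 + 6*s - 4)Y - (-4*s - 24).
The right side is L{t^4} = 24/s^5.
So (s^2 + 6*s - 4)Y = 24/s^5 + (-4*s - 24).
Solve for Y(s) and write it as one ratio of polynomials.

Y(s) = (-4*s^6 - 24*s^5 + 24)/(s^7 + 6*s^6 - 4*s^5)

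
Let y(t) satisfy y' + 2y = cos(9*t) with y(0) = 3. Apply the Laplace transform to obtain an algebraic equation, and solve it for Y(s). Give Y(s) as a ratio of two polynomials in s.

Y(s) = (3*s^2 + s + 243)/(s^3 + 2*s^2 + 81*s + 162)

Take the Laplace transform of both sides.
With L{y'} = sY - y(0) = sY - 3: the LHS transforms to (s + 2)Y - (3).
The right side is L{cos(9*t)} = s/(s^2 + 81).
So (s + 2)Y = s/(s^2 + 81) + (3).
Isolate Y and clear denominators.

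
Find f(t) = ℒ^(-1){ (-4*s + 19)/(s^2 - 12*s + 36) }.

f(t) = -5*t*exp(6*t) - 4*exp(6*t)

Factor the denominator: s^2 - 12*s + 36 = (s - 6)^2.
Partial fraction decomposition gives [-4/(s - 6)] + [-5/(s - 6)^2].
Invert each term: -4/(s - 6) ↔ -4e^(6t); -5/(s - 6)^2 ↔ -5t·e^(6t).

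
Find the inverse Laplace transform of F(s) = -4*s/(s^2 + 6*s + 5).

Factor the denominator: s^2 + 6*s + 5 = (s + 1)*(s + 5).
Partial fraction decomposition gives [-5/(s + 5)] + [1/(s + 1)].
Invert each term: -5/(s + 5) ↔ -5e^(-5t); 1/(s + 1) ↔ e^(-t).

exp(-t) - 5*exp(-5*t)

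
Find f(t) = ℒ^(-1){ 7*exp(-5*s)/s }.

The factor e^(-5s) signals a time shift by c = 5 (second shifting theorem).
L{7} = 7/s, so L^-1{7/s} = 7.
Hence the inverse is u(t - 5) times that function evaluated at t - 5.

f(t) = Heaviside(t - 5)*(7)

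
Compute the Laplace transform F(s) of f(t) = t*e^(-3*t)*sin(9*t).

F(s) = 18*(s + 3)/(s^2 + 6*s + 90)^2

L{sin(9t)} = 9/(s^2 + 81).
Multiplying by e^(-3t) shifts s → s + 3, so L{e^(-3*t)*sin(9*t)} = 9/((s + 3)^2 + 81).
Then apply L{t·g(t)} = -d/ds[G(s)] with G(s) = 9/((s + 3)^2 + 81):
differentiating 1 time and applying the sign gives 18*(s + 3)/(s^2 + 6*s + 90)^2.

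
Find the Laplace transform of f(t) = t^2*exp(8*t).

L{e^(8t)} = 1/(s - 8).
Then apply L{t^2·g(t)} = (-1)^2 d^2/ds^2[G(s)] with G(s) = 1/(s - 8):
differentiating 2 times and applying the sign gives 2/(s - 8)^3.

2/(s - 8)^3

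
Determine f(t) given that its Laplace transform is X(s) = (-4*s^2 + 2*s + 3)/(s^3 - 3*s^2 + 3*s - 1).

Factor the denominator: s^3 - 3*s^2 + 3*s - 1 = (s - 1)^3.
Partial fraction decomposition gives [-4/(s - 1)] + [-6/(s - 1)^2] + [(s - 1)^(-3)].
Invert each term: -4/(s - 1) ↔ -4e^(t); -6/(s - 1)^2 ↔ -6t·e^(t); 1/(s - 1)^3 ↔ (1/2)t^2·e^(t).

f(t) = t^2*exp(t)/2 - 6*t*exp(t) - 4*exp(t)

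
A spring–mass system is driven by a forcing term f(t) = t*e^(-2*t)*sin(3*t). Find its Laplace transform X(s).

X(s) = 6*(s + 2)/(s^2 + 4*s + 13)^2

L{sin(3t)} = 3/(s^2 + 9).
Multiplying by e^(-2t) shifts s → s + 2, so L{e^(-2*t)*sin(3*t)} = 3/((s + 2)^2 + 9).
Then apply L{t·g(t)} = -d/ds[G(s)] with G(s) = 3/((s + 2)^2 + 9):
differentiating 1 time and applying the sign gives 6*(s + 2)/(s^2 + 4*s + 13)^2.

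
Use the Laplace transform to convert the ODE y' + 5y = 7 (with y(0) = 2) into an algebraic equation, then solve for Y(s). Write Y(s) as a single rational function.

Take the Laplace transform of both sides.
Using L{y'} = sY - y(0) = sY - 2, the left side becomes (s + 5)Y - (2).
The right side is L{7} = 7/s.
So (s + 5)Y = 7/s + (2).
Solve for Y(s) and write it as one ratio of polynomials.

Y(s) = (2*s + 7)/(s^2 + 5*s)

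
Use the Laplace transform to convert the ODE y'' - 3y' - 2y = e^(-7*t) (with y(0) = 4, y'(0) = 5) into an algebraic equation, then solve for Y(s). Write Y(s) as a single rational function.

Take the Laplace transform of both sides.
With L{y''} = s^2 Y - s·y(0) - y'(0) and L{y'} = sY - y(0), with y(0) = 4, y'(0) = 5: the LHS transforms to (s^2 - 3*s - 2)Y - (4*s - 7).
The right side is L{e^(-7*t)} = 1/(s + 7).
So (s^2 - 3*s - 2)Y = 1/(s + 7) + (4*s - 7).
Solve for Y(s) and write it as one ratio of polynomials.

Y(s) = (4*s^2 + 21*s - 48)/(s^3 + 4*s^2 - 23*s - 14)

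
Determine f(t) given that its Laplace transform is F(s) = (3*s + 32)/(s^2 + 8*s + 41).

Complete the square in the denominator: s^2 + 8*s + 41 = (s + 4)^2 + 5^2.
Split the numerator to match: 3*s + 32 = 3·(s + 4) + 4·5.
Invert each term: 3·(s + 4)/((s + 4)^2 + 25) ↔ 3e^(-4t)cos(5t); 4·5/((s + 4)^2 + 25) ↔ 4e^(-4t)sin(5t).

f(t) = 4*exp(-4*t)*sin(5*t) + 3*exp(-4*t)*cos(5*t)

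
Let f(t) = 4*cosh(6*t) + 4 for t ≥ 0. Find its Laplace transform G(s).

The transform is linear, so treat each term independently.
(4)·[L{cosh(6t)} = s/(s^2 - 36)]; L{4} = 4/s.

G(s) = 4*s/(s^2 - 36) + 4/s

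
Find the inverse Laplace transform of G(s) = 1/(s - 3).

Since L{e^(3t)} = 1/(s - 3), the inverse is e^(3*t).

exp(3*t)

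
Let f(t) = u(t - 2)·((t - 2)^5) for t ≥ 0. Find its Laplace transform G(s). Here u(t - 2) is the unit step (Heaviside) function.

By the second shifting theorem, L{u(t - c)·g(t - c)} = e^(-cs)·H(s) with c = 2 and H(s) = L{g(t)}.
L{t^5} = 5!/s^6 = 120/s^6.

G(s) = 120*exp(-2*s)/s^6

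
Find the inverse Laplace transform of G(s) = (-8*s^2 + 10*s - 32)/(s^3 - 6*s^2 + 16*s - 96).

-5*exp(6*t) - 2*sin(4*t) - 3*cos(4*t)

Factor the denominator: s^3 - 6*s^2 + 16*s - 96 = (s - 6)*(s^2 + 16).
Partial fraction decomposition gives [-5/(s - 6)] + [-3*s/(s^2 + 16)] + [-8/(s^2 + 16)].
Invert each term: -5/(s - 6) ↔ -5e^(6t); -3·s/(s^2 + 16) ↔ -3cos(4t); -2·4/(s^2 + 16) ↔ -2sin(4t).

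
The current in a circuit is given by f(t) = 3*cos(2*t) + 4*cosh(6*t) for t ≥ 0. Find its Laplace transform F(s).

F(s) = 3*s/(s^2 + 4) + 4*s/(s^2 - 36)

Apply the Laplace transform termwise.
(4)·[L{cosh(6t)} = s/(s^2 - 36)]; (3)·[L{cos(2t)} = s/(s^2 + 4)].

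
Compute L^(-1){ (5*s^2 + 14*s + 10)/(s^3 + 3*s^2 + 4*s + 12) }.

sin(2*t) + 4*cos(2*t) + exp(-3*t)

Factor the denominator: s^3 + 3*s^2 + 4*s + 12 = (s + 3)*(s^2 + 4).
Partial fraction decomposition gives [1/(s + 3)] + [4*s/(s^2 + 4)] + [2/(s^2 + 4)].
Invert each term: 1/(s + 3) ↔ e^(-3t); 4·s/(s^2 + 4) ↔ 4cos(2t); 1·2/(s^2 + 4) ↔ sin(2t).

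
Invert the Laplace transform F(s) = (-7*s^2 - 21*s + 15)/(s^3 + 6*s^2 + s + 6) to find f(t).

f(t) = 3*sin(t) - 4*cos(t) - 3*exp(-6*t)

Factor the denominator: s^3 + 6*s^2 + s + 6 = (s + 6)*(s^2 + 1).
Partial fraction decomposition gives [-3/(s + 6)] + [-4*s/(s^2 + 1)] + [3/(s^2 + 1)].
Invert each term: -3/(s + 6) ↔ -3e^(-6t); -4·s/(s^2 + 1) ↔ -4cos(t); 3·1/(s^2 + 1) ↔ 3sin(t).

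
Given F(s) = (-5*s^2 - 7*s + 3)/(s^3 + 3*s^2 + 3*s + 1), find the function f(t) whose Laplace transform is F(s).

Factor the denominator: s^3 + 3*s^2 + 3*s + 1 = (s + 1)^3.
Partial fraction decomposition gives [-5/(s + 1)] + [3/(s + 1)^2] + [5/(s + 1)^3].
Invert each term: -5/(s + 1) ↔ -5e^(-t); 3/(s + 1)^2 ↔ 3t·e^(-t); 5/(s + 1)^3 ↔ (5/2)t^2·e^(-t).

f(t) = 5*t^2*exp(-t)/2 + 3*t*exp(-t) - 5*exp(-t)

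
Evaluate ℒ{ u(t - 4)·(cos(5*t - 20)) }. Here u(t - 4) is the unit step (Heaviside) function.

s*exp(-4*s)/(s^2 + 25)

By the second shifting theorem, L{u(t - c)·g(t - c)} = e^(-cs)·G(s) with c = 4 and G(s) = L{g(t)}.
L{cos(5t)} = s/(s^2 + 25).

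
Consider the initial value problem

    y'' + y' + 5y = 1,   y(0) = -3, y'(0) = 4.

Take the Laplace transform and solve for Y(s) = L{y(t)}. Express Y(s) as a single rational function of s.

Y(s) = (-3*s^2 + s + 1)/(s^3 + s^2 + 5*s)

Transform both sides with L{·}.
With L{y''} = s^2 Y - s·y(0) - y'(0) and L{y'} = sY - y(0), with y(0) = -3, y'(0) = 4: the LHS transforms to (s^2 + s + 5)Y - (-3*s + 1).
The right side is L{1} = 1/s.
So (s^2 + s + 5)Y = 1/s + (-3*s + 1).
Divide through and combine into a single rational function.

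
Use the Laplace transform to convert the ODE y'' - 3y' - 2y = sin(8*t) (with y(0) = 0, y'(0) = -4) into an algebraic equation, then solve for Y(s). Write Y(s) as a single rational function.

Y(s) = (-4*s^2 - 248)/(s^4 - 3*s^3 + 62*s^2 - 192*s - 128)

Transform both sides with L{·}.
The derivative rules (L{y''} = s^2 Y - s·y(0) - y'(0) and L{y'} = sY - y(0), with y(0) = 0, y'(0) = -4) turn the left side into (s^2 - 3*s - 2)Y - (-4).
The right side is L{sin(8*t)} = 8/(s^2 + 64).
So (s^2 - 3*s - 2)Y = 8/(s^2 + 64) + (-4).
Solve for Y(s) and write it as one ratio of polynomials.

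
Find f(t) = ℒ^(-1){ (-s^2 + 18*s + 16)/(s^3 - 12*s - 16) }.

f(t) = 4*t*exp(-2*t) + 2*exp(4*t) - 3*exp(-2*t)

Factor the denominator: s^3 - 12*s - 16 = (s - 4)*(s + 2)^2.
Partial fraction decomposition gives [-3/(s + 2)] + [4/(s + 2)^2] + [2/(s - 4)].
Invert each term: -3/(s + 2) ↔ -3e^(-2t); 4/(s + 2)^2 ↔ 4t·e^(-2t); 2/(s - 4) ↔ 2e^(4t).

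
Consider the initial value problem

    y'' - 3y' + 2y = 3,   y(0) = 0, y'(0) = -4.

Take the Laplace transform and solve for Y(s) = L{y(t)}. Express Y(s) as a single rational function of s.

Y(s) = (-4*s + 3)/(s^3 - 3*s^2 + 2*s)

Apply the Laplace transform to the equation.
The derivative rules (L{y''} = s^2 Y - s·y(0) - y'(0) and L{y'} = sY - y(0), with y(0) = 0, y'(0) = -4) turn the left side into (s^2 - 3*s + 2)Y - (-4).
The right side is L{3} = 3/s.
So (s^2 - 3*s + 2)Y = 3/s + (-4).
Divide through and combine into a single rational function.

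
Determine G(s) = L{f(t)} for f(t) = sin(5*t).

L{sin(5t)} = 5/(s^2 + 25).

G(s) = 5/(s^2 + 25)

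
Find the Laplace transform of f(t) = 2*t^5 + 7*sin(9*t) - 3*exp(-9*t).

The transform is linear, so treat each term independently.
(7)·[L{sin(9t)} = 9/(s^2 + 81)]; (2)·[L{t^5} = 5!/s^6 = 120/s^6]; (-3)·[L{e^(-9t)} = 1/(s + 9)].

63/(s^2 + 81) - 3/(s + 9) + 240/s^6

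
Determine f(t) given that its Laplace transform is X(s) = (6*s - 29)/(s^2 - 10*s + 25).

Factor the denominator: s^2 - 10*s + 25 = (s - 5)^2.
Partial fraction decomposition gives [6/(s - 5)] + [(s - 5)^(-2)].
Invert each term: 6/(s - 5) ↔ 6e^(5t); 1/(s - 5)^2 ↔ t·e^(5t).

f(t) = t*exp(5*t) + 6*exp(5*t)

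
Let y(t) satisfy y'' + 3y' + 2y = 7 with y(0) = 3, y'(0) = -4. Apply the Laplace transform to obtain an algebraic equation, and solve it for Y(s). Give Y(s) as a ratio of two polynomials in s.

Y(s) = (3*s^2 + 5*s + 7)/(s^3 + 3*s^2 + 2*s)

Take the Laplace transform of both sides.
Using L{y''} = s^2 Y - s·y(0) - y'(0) and L{y'} = sY - y(0), with y(0) = 3, y'(0) = -4, the left side becomes (s^2 + 3*s + 2)Y - (3*s + 5).
The right side is L{7} = 7/s.
So (s^2 + 3*s + 2)Y = 7/s + (3*s + 5).
Isolate Y and clear denominators.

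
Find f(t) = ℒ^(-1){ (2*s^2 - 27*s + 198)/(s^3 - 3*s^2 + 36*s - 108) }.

Factor the denominator: s^3 - 3*s^2 + 36*s - 108 = (s - 3)*(s^2 + 36).
Partial fraction decomposition gives [3/(s - 3)] + [-s/(s^2 + 36)] + [-30/(s^2 + 36)].
Invert each term: 3/(s - 3) ↔ 3e^(3t); -1·s/(s^2 + 36) ↔ -cos(6t); -5·6/(s^2 + 36) ↔ -5sin(6t).

f(t) = 3*exp(3*t) - 5*sin(6*t) - cos(6*t)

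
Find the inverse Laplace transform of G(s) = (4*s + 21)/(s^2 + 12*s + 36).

-3*t*exp(-6*t) + 4*exp(-6*t)

Factor the denominator: s^2 + 12*s + 36 = (s + 6)^2.
Partial fraction decomposition gives [4/(s + 6)] + [-3/(s + 6)^2].
Invert each term: 4/(s + 6) ↔ 4e^(-6t); -3/(s + 6)^2 ↔ -3t·e^(-6t).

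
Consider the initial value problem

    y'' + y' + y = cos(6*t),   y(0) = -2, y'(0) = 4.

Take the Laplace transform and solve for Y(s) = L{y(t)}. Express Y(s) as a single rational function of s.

Y(s) = (-2*s^3 + 2*s^2 - 71*s + 72)/(s^4 + s^3 + 37*s^2 + 36*s + 36)

Apply the Laplace transform to the equation.
The derivative rules (L{y''} = s^2 Y - s·y(0) - y'(0) and L{y'} = sY - y(0), with y(0) = -2, y'(0) = 4) turn the left side into (s^2 + s + 1)Y - (-2*s + 2).
The right side is L{cos(6*t)} = s/(s^2 + 36).
So (s^2 + s + 1)Y = s/(s^2 + 36) + (-2*s + 2).
Isolate Y and clear denominators.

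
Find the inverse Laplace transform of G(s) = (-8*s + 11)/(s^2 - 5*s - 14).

-5*exp(7*t) - 3*exp(-2*t)

Factor the denominator: s^2 - 5*s - 14 = (s - 7)*(s + 2).
Partial fraction decomposition gives [-3/(s + 2)] + [-5/(s - 7)].
Invert each term: -3/(s + 2) ↔ -3e^(-2t); -5/(s - 7) ↔ -5e^(7t).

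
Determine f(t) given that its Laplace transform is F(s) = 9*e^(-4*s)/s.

The factor e^(-4s) signals a time shift by c = 4 (second shifting theorem).
L{9} = 9/s, so L^-1{9/s} = 9.
Hence the inverse is u(t - 4) times that function evaluated at t - 4.

f(t) = Heaviside(t - 4)*(9)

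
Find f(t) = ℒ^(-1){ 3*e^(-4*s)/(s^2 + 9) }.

The factor e^(-4s) signals a time shift by c = 4 (second shifting theorem).
L{sin(3t)} = 3/(s^2 + 9), so L^-1{3/(s^2 + 9)} = sin(3*t).
Hence the inverse is u(t - 4) times that function evaluated at t - 4.

f(t) = Heaviside(t - 4)*(sin(3*t - 12))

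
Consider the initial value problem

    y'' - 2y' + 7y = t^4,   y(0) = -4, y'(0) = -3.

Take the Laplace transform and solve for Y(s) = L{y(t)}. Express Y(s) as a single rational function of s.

Y(s) = (-4*s^6 + 5*s^5 + 24)/(s^7 - 2*s^6 + 7*s^5)

Take the Laplace transform of both sides.
Using L{y''} = s^2 Y - s·y(0) - y'(0) and L{y'} = sY - y(0), with y(0) = -4, y'(0) = -3, the left side becomes (s^2 - 2*s + 7)Y - (-4*s + 5).
The right side is L{t^4} = 24/s^5.
So (s^2 - 2*s + 7)Y = 24/s^5 + (-4*s + 5).
Solve for Y(s) and write it as one ratio of polynomials.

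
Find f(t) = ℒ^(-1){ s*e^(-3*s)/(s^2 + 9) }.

The factor e^(-3s) signals a time shift by c = 3 (second shifting theorem).
L{cos(3t)} = s/(s^2 + 9), so L^-1{s/(s^2 + 9)} = cos(3*t).
Hence the inverse is u(t - 3) times that function evaluated at t - 3.

f(t) = Heaviside(t - 3)*(cos(3*t - 9))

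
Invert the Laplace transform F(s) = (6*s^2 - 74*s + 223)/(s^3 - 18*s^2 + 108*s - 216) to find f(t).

f(t) = -5*t^2*exp(6*t)/2 - 2*t*exp(6*t) + 6*exp(6*t)

Factor the denominator: s^3 - 18*s^2 + 108*s - 216 = (s - 6)^3.
Partial fraction decomposition gives [6/(s - 6)] + [-2/(s - 6)^2] + [-5/(s - 6)^3].
Invert each term: 6/(s - 6) ↔ 6e^(6t); -2/(s - 6)^2 ↔ -2t·e^(6t); -5/(s - 6)^3 ↔ (-5/2)t^2·e^(6t).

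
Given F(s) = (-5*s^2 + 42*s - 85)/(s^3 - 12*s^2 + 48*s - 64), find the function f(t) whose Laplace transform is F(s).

f(t) = 3*t^2*exp(4*t)/2 + 2*t*exp(4*t) - 5*exp(4*t)

Factor the denominator: s^3 - 12*s^2 + 48*s - 64 = (s - 4)^3.
Partial fraction decomposition gives [-5/(s - 4)] + [2/(s - 4)^2] + [3/(s - 4)^3].
Invert each term: -5/(s - 4) ↔ -5e^(4t); 2/(s - 4)^2 ↔ 2t·e^(4t); 3/(s - 4)^3 ↔ (3/2)t^2·e^(4t).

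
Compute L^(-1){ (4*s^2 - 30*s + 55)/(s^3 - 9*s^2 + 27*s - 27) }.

Factor the denominator: s^3 - 9*s^2 + 27*s - 27 = (s - 3)^3.
Partial fraction decomposition gives [4/(s - 3)] + [-6/(s - 3)^2] + [(s - 3)^(-3)].
Invert each term: 4/(s - 3) ↔ 4e^(3t); -6/(s - 3)^2 ↔ -6t·e^(3t); 1/(s - 3)^3 ↔ (1/2)t^2·e^(3t).

t^2*exp(3*t)/2 - 6*t*exp(3*t) + 4*exp(3*t)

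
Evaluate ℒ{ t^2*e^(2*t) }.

2/(s - 2)^3

L{e^(2t)} = 1/(s - 2).
Then apply L{t^2·g(t)} = (-1)^2 d^2/ds^2[G(s)] with G(s) = 1/(s - 2):
differentiating 2 times and applying the sign gives 2/(s - 2)^3.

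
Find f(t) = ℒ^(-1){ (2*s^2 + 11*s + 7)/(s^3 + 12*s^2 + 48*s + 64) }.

Factor the denominator: s^3 + 12*s^2 + 48*s + 64 = (s + 4)^3.
Partial fraction decomposition gives [2/(s + 4)] + [-5/(s + 4)^2] + [-5/(s + 4)^3].
Invert each term: 2/(s + 4) ↔ 2e^(-4t); -5/(s + 4)^2 ↔ -5t·e^(-4t); -5/(s + 4)^3 ↔ (-5/2)t^2·e^(-4t).

f(t) = -5*t^2*exp(-4*t)/2 - 5*t*exp(-4*t) + 2*exp(-4*t)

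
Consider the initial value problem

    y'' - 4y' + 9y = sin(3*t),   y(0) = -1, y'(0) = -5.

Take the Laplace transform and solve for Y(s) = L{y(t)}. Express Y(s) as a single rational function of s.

Y(s) = (-s^3 - s^2 - 9*s - 6)/(s^4 - 4*s^3 + 18*s^2 - 36*s + 81)

Transform both sides with L{·}.
With L{y''} = s^2 Y - s·y(0) - y'(0) and L{y'} = sY - y(0), with y(0) = -1, y'(0) = -5: the LHS transforms to (s^2 - 4*s + 9)Y - (-s - 1).
The right side is L{sin(3*t)} = 3/(s^2 + 9).
So (s^2 - 4*s + 9)Y = 3/(s^2 + 9) + (-s - 1).
Isolate Y and clear denominators.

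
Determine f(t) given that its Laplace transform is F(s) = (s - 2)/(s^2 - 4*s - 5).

Rewrite the denominator: s^2 - 4*s - 5 = (s - 2)^2 - 9.
The form in (s - 2) signals a first-shifting-theorem factor e^(2t).
Since L{cosh(3t)} = s/(s^2 - 9), the inverse is exp(2*t)*cosh(3*t).

f(t) = exp(2*t)*cosh(3*t)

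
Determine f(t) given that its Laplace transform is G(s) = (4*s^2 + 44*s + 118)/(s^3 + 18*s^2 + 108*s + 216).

f(t) = -t^2*exp(-6*t) - 4*t*exp(-6*t) + 4*exp(-6*t)

Factor the denominator: s^3 + 18*s^2 + 108*s + 216 = (s + 6)^3.
Partial fraction decomposition gives [4/(s + 6)] + [-4/(s + 6)^2] + [-2/(s + 6)^3].
Invert each term: 4/(s + 6) ↔ 4e^(-6t); -4/(s + 6)^2 ↔ -4t·e^(-6t); -2/(s + 6)^3 ↔ (-1)t^2·e^(-6t).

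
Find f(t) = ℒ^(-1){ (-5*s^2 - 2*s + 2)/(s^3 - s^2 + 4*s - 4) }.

Factor the denominator: s^3 - s^2 + 4*s - 4 = (s - 1)*(s^2 + 4).
Partial fraction decomposition gives [-1/(s - 1)] + [-4*s/(s^2 + 4)] + [-6/(s^2 + 4)].
Invert each term: -1/(s - 1) ↔ -e^(t); -4·s/(s^2 + 4) ↔ -4cos(2t); -3·2/(s^2 + 4) ↔ -3sin(2t).

f(t) = -exp(t) - 3*sin(2*t) - 4*cos(2*t)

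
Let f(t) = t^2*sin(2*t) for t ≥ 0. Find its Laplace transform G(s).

G(s) = 4*(3*s^2 - 4)/(s^2 + 4)^3

L{sin(2t)} = 2/(s^2 + 4).
Then apply L{t^2·g(t)} = (-1)^2 d^2/ds^2[H(s)] with H(s) = 2/(s^2 + 4):
differentiating 2 times and applying the sign gives 4*(3*s^2 - 4)/(s^2 + 4)^3.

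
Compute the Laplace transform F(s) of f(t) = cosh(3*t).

L{cosh(3t)} = s/(s^2 - 9).

F(s) = s/(s^2 - 9)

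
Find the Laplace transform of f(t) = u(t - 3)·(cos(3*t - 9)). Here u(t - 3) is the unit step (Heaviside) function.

By the second shifting theorem, L{u(t - c)·g(t - c)} = e^(-cs)·G(s) with c = 3 and G(s) = L{g(t)}.
L{cos(3t)} = s/(s^2 + 9).

s*exp(-3*s)/(s^2 + 9)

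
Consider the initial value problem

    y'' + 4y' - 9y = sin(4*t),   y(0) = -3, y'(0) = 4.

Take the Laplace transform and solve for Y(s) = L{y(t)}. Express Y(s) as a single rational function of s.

Apply the Laplace transform to the equation.
The derivative rules (L{y''} = s^2 Y - s·y(0) - y'(0) and L{y'} = sY - y(0), with y(0) = -3, y'(0) = 4) turn the left side into (s^2 + 4*s - 9)Y - (-3*s - 8).
The right side is L{sin(4*t)} = 4/(s^2 + 16).
So (s^2 + 4*s - 9)Y = 4/(s^2 + 16) + (-3*s - 8).
Divide through and combine into a single rational function.

Y(s) = (-3*s^3 - 8*s^2 - 48*s - 124)/(s^4 + 4*s^3 + 7*s^2 + 64*s - 144)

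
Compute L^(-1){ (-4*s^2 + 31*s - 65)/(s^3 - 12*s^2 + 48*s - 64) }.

Factor the denominator: s^3 - 12*s^2 + 48*s - 64 = (s - 4)^3.
Partial fraction decomposition gives [-4/(s - 4)] + [-1/(s - 4)^2] + [-5/(s - 4)^3].
Invert each term: -4/(s - 4) ↔ -4e^(4t); -1/(s - 4)^2 ↔ -t·e^(4t); -5/(s - 4)^3 ↔ (-5/2)t^2·e^(4t).

-5*t^2*exp(4*t)/2 - t*exp(4*t) - 4*exp(4*t)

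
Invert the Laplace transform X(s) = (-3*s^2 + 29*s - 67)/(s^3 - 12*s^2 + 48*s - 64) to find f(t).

f(t) = t^2*exp(4*t)/2 + 5*t*exp(4*t) - 3*exp(4*t)

Factor the denominator: s^3 - 12*s^2 + 48*s - 64 = (s - 4)^3.
Partial fraction decomposition gives [-3/(s - 4)] + [5/(s - 4)^2] + [(s - 4)^(-3)].
Invert each term: -3/(s - 4) ↔ -3e^(4t); 5/(s - 4)^2 ↔ 5t·e^(4t); 1/(s - 4)^3 ↔ (1/2)t^2·e^(4t).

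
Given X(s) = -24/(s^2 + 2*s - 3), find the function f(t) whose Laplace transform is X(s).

f(t) = -6*exp(t) + 6*exp(-3*t)

Factor the denominator: s^2 + 2*s - 3 = (s - 1)*(s + 3).
Partial fraction decomposition gives [-6/(s - 1)] + [6/(s + 3)].
Invert each term: -6/(s - 1) ↔ -6e^(t); 6/(s + 3) ↔ 6e^(-3t).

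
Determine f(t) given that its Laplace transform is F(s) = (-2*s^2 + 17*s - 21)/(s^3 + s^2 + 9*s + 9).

Factor the denominator: s^3 + s^2 + 9*s + 9 = (s + 1)*(s^2 + 9).
Partial fraction decomposition gives [-4/(s + 1)] + [2*s/(s^2 + 9)] + [15/(s^2 + 9)].
Invert each term: -4/(s + 1) ↔ -4e^(-t); 2·s/(s^2 + 9) ↔ 2cos(3t); 5·3/(s^2 + 9) ↔ 5sin(3t).

f(t) = 5*sin(3*t) + 2*cos(3*t) - 4*exp(-t)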